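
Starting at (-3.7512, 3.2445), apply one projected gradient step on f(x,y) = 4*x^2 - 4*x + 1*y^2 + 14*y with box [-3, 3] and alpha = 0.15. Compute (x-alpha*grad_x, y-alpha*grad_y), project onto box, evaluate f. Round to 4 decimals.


Step 1: Compute gradient at (-3.7512, 3.2445).
grad_x = 2*4*-3.7512 - 4 = -34.0096
grad_y = 2*1*3.2445 + 14 = 20.489
Step 2: Gradient step.
x_raw = -3.7512 - 0.15*-34.0096 = 1.3502
y_raw = 3.2445 - 0.15*20.489 = 0.1712
Step 3: Project onto [-3, 3].
x_proj = clip(1.3502) = 1.3502
y_proj = clip(0.1712) = 0.1712
Step 4: Evaluate f.
f(1.3502, 0.1712) = 4.317


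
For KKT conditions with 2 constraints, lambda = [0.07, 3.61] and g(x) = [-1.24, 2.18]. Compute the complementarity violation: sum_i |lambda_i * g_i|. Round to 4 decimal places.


KKT complementary slackness check:
lambda_1 * g_1 = 0.07 * -1.24 = -0.0868
lambda_2 * g_2 = 3.61 * 2.18 = 7.8698
Total violation = 0.0868 + 7.8698 = 7.9566


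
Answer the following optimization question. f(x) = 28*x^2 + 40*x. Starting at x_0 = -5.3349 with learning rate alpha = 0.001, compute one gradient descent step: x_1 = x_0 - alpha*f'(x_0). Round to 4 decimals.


We compute the gradient at x_0 and apply the update.
f'(x) = 56*x + 40
f'(-5.3349) = 56*-5.3349 + 40 = -258.7544
x_1 = -5.3349 - 0.001*-258.7544 = -5.0761


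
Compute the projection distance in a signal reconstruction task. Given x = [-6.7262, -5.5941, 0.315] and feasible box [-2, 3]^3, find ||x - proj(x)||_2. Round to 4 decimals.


Project each component onto [-2, 3].
clip(-6.7262) = -2.0, clip(-5.5941) = -2.0, clip(0.315) = 0.315
Projection = [-2.0, -2.0, 0.315]
Squared diffs: [22.337, 12.9176, 0.0]
Distance = sqrt(35.2546) = 5.9376


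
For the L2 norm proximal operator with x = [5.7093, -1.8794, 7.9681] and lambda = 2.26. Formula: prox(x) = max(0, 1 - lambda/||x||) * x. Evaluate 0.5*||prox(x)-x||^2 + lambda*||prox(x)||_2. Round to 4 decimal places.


Step 1: Compute ||x||.
||x|| = 9.9809
Step 2: Compute scaling factor.
scale = max(0, 1 - 2.26/9.9809) = 0.7736
Step 3: prox(x) = [4.4165, -1.4538, 6.1639]
||prox(x)|| = 7.7209
Step 4: Proximal objective.
0.5*||prox-x||^2 = 2.5538
lambda*||prox|| = 17.4492
Total = 20.0031


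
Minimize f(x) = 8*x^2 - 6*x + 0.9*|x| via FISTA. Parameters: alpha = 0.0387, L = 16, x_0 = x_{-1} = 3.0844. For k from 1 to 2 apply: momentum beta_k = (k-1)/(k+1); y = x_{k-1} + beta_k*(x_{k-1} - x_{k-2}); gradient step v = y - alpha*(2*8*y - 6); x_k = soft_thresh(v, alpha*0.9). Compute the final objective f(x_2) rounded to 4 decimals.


FISTA on f(x) = 8*x^2 - 6*x + 0.9*|x|
L = 16, alpha = 0.0387
Iteration 1: beta = 0.0, y = 3.0844 + 0.0*(3.0844 - 3.0844) = 3.0844
  grad(y) = 43.3504, v = y - alpha*grad = 1.4067
  prox(v) = soft_thresh(1.4067, 0.0348) = 1.3719
Iteration 2: beta = 0.3333, y = 1.3719 + 0.3333*(1.3719 - 3.0844) = 0.8011
  grad(y) = 6.8173, v = y - alpha*grad = 0.5373
  prox(v) = soft_thresh(0.5373, 0.0348) = 0.5024
f(x_2) = 8*0.5024^2 - 6*0.5024 + 0.9*|0.5024| = -0.5429


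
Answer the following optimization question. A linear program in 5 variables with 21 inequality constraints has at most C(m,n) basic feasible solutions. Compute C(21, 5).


Each vertex corresponds to some choice of n active constraints out of m, so the number of vertices is at most C(m, n) = m! / (n!(m-n)!).
m = 21, n = 5
Numerator: 21 * 20 * 19 * 18 * 17
Denominator: 5! = 120
C(21, 5) = 20349


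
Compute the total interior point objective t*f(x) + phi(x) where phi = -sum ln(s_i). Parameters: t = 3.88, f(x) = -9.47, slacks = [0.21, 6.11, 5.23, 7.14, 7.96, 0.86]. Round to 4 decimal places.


Step 1: Compute log-barrier.
ln values: [-1.5606, 1.8099, 1.6544, 1.9657, 2.0744, -0.1508]
phi = -(-1.5606 + 1.8099 + 1.6544 + 1.9657 + 2.0744 - 0.1508) = -5.793
Step 2: Compute augmented objective.
t*f(x) = 3.88*-9.47 = -36.7436
Total = -36.7436 - 5.793 = -42.5366


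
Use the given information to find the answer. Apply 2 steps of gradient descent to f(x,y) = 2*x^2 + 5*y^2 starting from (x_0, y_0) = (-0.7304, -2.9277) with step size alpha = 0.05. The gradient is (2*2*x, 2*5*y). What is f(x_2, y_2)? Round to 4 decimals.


Gradient descent on f(x,y) = 2*x^2 + 5*y^2.
Starting point: (-0.7304, -2.9277), alpha = 0.05
Step 1: grad_x = 2*2*-0.7304 = -2.9216, grad_y = 2*5*-2.9277 = -29.277
  x_1 = -0.7304 - 0.05*-2.9216 = -0.5843
  y_1 = -2.9277 - 0.05*-29.277 = -1.4639
Step 2: grad_x = 2*2*-0.5843 = -2.3373, grad_y = 2*5*-1.4639 = -14.6385
  x_2 = -0.5843 - 0.05*-2.3373 = -0.4675
  y_2 = -1.4639 - 0.05*-14.6385 = -0.7319
f(-0.4675, -0.7319) = 2*(-0.4675)^2 + 5*(-0.7319)^2 = 3.1156


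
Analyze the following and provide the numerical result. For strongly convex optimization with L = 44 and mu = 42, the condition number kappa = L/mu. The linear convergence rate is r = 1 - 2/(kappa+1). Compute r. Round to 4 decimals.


Step 1: Compute the condition number.
kappa = L/mu = 44/42 = 1.0476
Step 2: Compute the convergence rate.
r = 1 - 2/(kappa + 1) = 1 - 2*mu/(L + mu) = (L - mu)/(L + mu) = 2/86 = 0.0233


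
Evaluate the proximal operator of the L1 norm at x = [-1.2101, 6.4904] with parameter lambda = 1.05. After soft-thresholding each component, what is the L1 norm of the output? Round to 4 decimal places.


Soft-thresholding with lambda = 1.05:
prox(-1.2101) = sign(-1.2101)*max(|-1.2101| - 1.05, 0) = -0.1601
prox(6.4904) = sign(6.4904)*max(|6.4904| - 1.05, 0) = 5.4404
prox(x) = [-0.1601, 5.4404]
||prox(x)||_1 = 0.1601 + 5.4404 = 5.6005


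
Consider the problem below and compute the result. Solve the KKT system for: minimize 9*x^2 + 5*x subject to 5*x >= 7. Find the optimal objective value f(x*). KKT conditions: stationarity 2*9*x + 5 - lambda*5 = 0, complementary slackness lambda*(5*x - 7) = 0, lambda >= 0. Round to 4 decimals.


Step 1: Try lambda = 0 (constraint inactive).
x_unc = -5/(2*9) = -0.2778
Check: 5*-0.2778 = -1.389 < 7 -- violated!
Step 2: Constraint must be active: 5*x = 7
x* = 7/5 = 1.4
lambda = (2*9*1.4 + 5)/5 = 6.04
Step 3: Compute optimal value.
f(x*) = 9*1.4^2 + 5*1.4 = 24.64


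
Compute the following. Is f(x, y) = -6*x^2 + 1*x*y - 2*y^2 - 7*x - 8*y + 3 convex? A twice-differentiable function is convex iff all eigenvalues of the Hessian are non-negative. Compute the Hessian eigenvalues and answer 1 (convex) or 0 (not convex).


The Hessian of f(x,y) = -6*x^2 + 1*x*y - 2*y^2 - 7*x - 8*y + 3 is:
H = [[-12, 1], [1, -4]]
Trace = -12 - 4 = -16
Determinant = -12*-4 - (1)^2 = 47
Discriminant = (-16)^2 - 4*47 = 68.0
Eigenvalues: lambda_1 = -12.1231, lambda_2 = -3.8769
The function is not convex.

0


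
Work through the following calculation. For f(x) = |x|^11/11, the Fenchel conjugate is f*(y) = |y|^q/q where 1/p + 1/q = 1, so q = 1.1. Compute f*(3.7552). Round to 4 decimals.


The conjugate exponent q satisfies 1/p + 1/q = 1.
p = 11, so q = 11/(11 - 1) = 1.1
|y|^q = 3.7552^1.1 = 4.2864
f*(3.7552) = 4.2864 / 1.1 = 3.8968


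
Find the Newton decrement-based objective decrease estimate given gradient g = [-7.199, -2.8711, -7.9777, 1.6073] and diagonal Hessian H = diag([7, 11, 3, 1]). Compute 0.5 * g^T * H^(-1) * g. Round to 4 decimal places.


Step 1: H is diagonal, so H^(-1) * g = [-1.0284, -0.261, -2.6592, 1.6073].
Step 2: g^T H^(-1) g = sum_i g_i^2 / H_ii
  = (-7.199)^2/7 + (-2.8711)^2/11 + (-7.9777)^2/3 + (1.6073)^2/1
  = 7.4037 + 0.7494 + 21.2146 + 2.5834 = 31.951
Step 3: Objective decrease = 0.5 * g^T H^(-1) g = 15.9755


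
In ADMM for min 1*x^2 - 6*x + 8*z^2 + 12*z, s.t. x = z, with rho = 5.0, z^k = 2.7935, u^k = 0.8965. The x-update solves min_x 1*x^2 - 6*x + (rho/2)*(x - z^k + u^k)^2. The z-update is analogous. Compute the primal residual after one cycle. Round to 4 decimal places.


ADMM iteration with rho = 5.0, z^k = 2.7935, u^k = 0.8965
Step 1: x-update.
Minimize 1*x^2 - 6*x + (5.0/2)*(x - 2.7935 + 0.8965)^2
FOC: (2*1 + 5.0)*x = 6 + 5.0*(2.7935 - 0.8965)
x^{k+1} = 2.2121
Step 2: z-update.
Minimize 8*z^2 + 12*z + (5.0/2)*(2.2121 - z + 0.8965)^2
FOC: (2*8 + 5.0)*z = -12 + 5.0*(2.2121 + 0.8965)
z^{k+1} = 0.1687
Step 3: u-update.
u^{k+1} = 0.8965 + 2.2121 - 0.1687 = 2.9399
Step 4: Primal residual = |2.2121 - 0.1687| = 2.0434


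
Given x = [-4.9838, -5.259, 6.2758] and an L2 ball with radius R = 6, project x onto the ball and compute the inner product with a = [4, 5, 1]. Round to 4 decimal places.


Step 1: Compute ||x|| (intermediates to 6 decimals).
||x|| = sqrt((-4.9838)^2 + (-5.259)^2 + 6.2758^2) = 9.585458
Step 2: Project.
Since ||x|| > R, scale = R/||x|| = 6/9.585458 = 0.625948, proj(x) = scale * x
proj(x) = [-3.1196, -3.291861, 3.928324]
Step 3: Dot product.
a^T * proj(x) = 4*(-3.1196) + 5*(-3.291861) + 1*3.928324 = -25.0094


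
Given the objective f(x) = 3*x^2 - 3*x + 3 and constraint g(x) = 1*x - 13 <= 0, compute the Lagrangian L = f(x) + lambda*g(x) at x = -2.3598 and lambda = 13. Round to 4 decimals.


Step 1: Evaluate f(x).
f(-2.3598) = 3*(-2.3598)^2 - 3*(-2.3598) + 3 = 26.7854
Step 2: Evaluate g(x).
g(-2.3598) = 1*-2.3598 - 13 = -15.3598
Step 3: Compute Lagrangian.
L = 26.7854 + 13*-15.3598 = -172.892


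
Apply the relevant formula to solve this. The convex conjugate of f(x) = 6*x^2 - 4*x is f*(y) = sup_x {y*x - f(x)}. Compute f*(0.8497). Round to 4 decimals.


f*(y) = sup_x {y*x - a*x^2 - b*x} = sup_x {(y-b)*x - a*x^2}
FOC: (y - b) - 2a*x = 0 => x* = (y - b)/(2a)
x* = (0.8497 + 4)/(2*6) = 0.4041
f*(0.8497) = (y-b)^2/(4a) = (0.8497 + 4)^2/(4*6)
= 23.5196/24 = 0.98


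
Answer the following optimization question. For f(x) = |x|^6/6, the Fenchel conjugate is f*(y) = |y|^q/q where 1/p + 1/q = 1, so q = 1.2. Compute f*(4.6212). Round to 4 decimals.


The conjugate exponent q satisfies 1/p + 1/q = 1.
p = 6, so q = 6/(6 - 1) = 1.2
|y|^q = 4.6212^1.2 = 6.2763
f*(4.6212) = 6.2763 / 1.2 = 5.2303


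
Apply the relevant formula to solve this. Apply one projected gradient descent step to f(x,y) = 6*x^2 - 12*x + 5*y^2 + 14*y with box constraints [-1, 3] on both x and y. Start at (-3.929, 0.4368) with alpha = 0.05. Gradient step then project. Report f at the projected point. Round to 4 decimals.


Step 1: Compute gradient at (-3.929, 0.4368).
grad_x = 2*6*-3.929 - 12 = -59.148
grad_y = 2*5*0.4368 + 14 = 18.368
Step 2: Gradient step.
x_raw = -3.929 - 0.05*-59.148 = -0.9716
y_raw = 0.4368 - 0.05*18.368 = -0.4816
Step 3: Project onto [-1, 3].
x_proj = clip(-0.9716) = -0.9716
y_proj = clip(-0.4816) = -0.4816
Step 4: Evaluate f.
f(-0.9716, -0.4816) = 11.7405


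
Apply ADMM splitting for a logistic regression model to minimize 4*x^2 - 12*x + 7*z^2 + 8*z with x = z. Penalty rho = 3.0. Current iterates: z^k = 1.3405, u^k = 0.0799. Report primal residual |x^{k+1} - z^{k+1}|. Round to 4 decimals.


ADMM iteration with rho = 3.0, z^k = 1.3405, u^k = 0.0799
Step 1: x-update.
Minimize 4*x^2 - 12*x + (3.0/2)*(x - 1.3405 + 0.0799)^2
FOC: (2*4 + 3.0)*x = 12 + 3.0*(1.3405 - 0.0799)
x^{k+1} = 1.4347
Step 2: z-update.
Minimize 7*z^2 + 8*z + (3.0/2)*(1.4347 - z + 0.0799)^2
FOC: (2*7 + 3.0)*z = -8 + 3.0*(1.4347 + 0.0799)
z^{k+1} = -0.2033
Step 3: u-update.
u^{k+1} = 0.0799 + 1.4347 + 0.2033 = 1.7179
Step 4: Primal residual = |1.4347 + 0.2033| = 1.638


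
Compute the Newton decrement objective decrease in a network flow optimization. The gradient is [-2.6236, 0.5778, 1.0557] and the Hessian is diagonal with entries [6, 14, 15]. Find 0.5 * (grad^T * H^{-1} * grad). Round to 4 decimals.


Step 1: H is diagonal, so H^(-1) * g = [-0.4373, 0.0413, 0.0704].
Step 2: g^T H^(-1) g = sum_i g_i^2 / H_ii
  = (-2.6236)^2/6 + (0.5778)^2/14 + (1.0557)^2/15
  = 1.1472 + 0.0238 + 0.0743 = 1.2454
Step 3: Objective decrease = 0.5 * g^T H^(-1) g = 0.6227


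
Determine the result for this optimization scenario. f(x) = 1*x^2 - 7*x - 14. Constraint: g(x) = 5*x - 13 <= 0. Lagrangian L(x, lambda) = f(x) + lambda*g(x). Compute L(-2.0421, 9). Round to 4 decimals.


Step 1: Evaluate f(x).
f(-2.0421) = 1*(-2.0421)^2 - 7*(-2.0421) - 14 = 4.4649
Step 2: Evaluate g(x).
g(-2.0421) = 5*-2.0421 - 13 = -23.2105
Step 3: Compute Lagrangian.
L = 4.4649 + 9*-23.2105 = -204.4296


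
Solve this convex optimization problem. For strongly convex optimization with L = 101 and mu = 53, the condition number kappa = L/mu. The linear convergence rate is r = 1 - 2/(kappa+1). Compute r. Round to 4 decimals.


Step 1: Compute the condition number.
kappa = L/mu = 101/53 = 1.9057
Step 2: Compute the convergence rate.
r = 1 - 2/(kappa + 1) = 1 - 2*mu/(L + mu) = (L - mu)/(L + mu) = 48/154 = 0.3117


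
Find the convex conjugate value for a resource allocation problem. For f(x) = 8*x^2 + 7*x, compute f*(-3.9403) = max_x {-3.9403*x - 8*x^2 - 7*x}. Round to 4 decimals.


f*(y) = sup_x {y*x - a*x^2 - b*x} = sup_x {(y-b)*x - a*x^2}
FOC: (y - b) - 2a*x = 0 => x* = (y - b)/(2a)
x* = (-3.9403 - 7)/(2*8) = -0.6838
f*(-3.9403) = (y-b)^2/(4a) = (-3.9403 - 7)^2/(4*8)
= 119.6902/32 = 3.7403


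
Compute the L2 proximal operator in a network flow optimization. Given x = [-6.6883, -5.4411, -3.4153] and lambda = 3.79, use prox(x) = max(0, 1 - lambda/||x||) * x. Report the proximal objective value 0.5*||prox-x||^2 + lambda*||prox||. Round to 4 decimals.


Step 1: Compute ||x||.
||x|| = 9.2738
Step 2: Compute scaling factor.
scale = max(0, 1 - 3.79/9.2738) = 0.5913
Step 3: prox(x) = [-3.9549, -3.2174, -2.0195]
||prox(x)|| = 5.4838
Step 4: Proximal objective.
0.5*||prox-x||^2 = 7.1821
lambda*||prox|| = 20.7836
Total = 27.9656


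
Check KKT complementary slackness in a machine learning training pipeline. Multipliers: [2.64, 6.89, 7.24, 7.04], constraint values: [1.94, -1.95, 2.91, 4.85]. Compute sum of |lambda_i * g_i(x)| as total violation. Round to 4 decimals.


KKT complementary slackness check:
lambda_1 * g_1 = 2.64 * 1.94 = 5.1216
lambda_2 * g_2 = 6.89 * -1.95 = -13.4355
lambda_3 * g_3 = 7.24 * 2.91 = 21.0684
lambda_4 * g_4 = 7.04 * 4.85 = 34.144
Total violation = 5.1216 + 13.4355 + 21.0684 + 34.144 = 73.7695


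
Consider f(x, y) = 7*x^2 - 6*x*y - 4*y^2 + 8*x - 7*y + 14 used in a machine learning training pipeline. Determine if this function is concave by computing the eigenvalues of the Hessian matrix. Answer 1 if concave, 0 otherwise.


The Hessian of f(x,y) = 7*x^2 - 6*x*y - 4*y^2 + 8*x - 7*y + 14 is:
H = [[14, -6], [-6, -8]]
Trace = 14 - 8 = 6
Determinant = 14*-8 - (-6)^2 = -148
Discriminant = (6)^2 - 4*-148 = 628.0
Eigenvalues: lambda_1 = -9.53, lambda_2 = 15.53
The function is not concave.

0


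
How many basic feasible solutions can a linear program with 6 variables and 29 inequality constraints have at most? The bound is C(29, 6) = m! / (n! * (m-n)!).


Each vertex corresponds to some choice of n active constraints out of m, so the number of vertices is at most C(m, n) = m! / (n!(m-n)!).
m = 29, n = 6
Numerator: 29 * 28 * 27 * 26 * 25 * 24
Denominator: 6! = 720
C(29, 6) = 475020


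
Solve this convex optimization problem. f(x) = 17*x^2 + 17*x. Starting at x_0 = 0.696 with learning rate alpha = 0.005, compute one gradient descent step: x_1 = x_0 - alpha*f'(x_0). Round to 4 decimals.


We compute the gradient at x_0 and apply the update.
f'(x) = 34*x + 17
f'(0.696) = 34*0.696 + 17 = 40.664
x_1 = 0.696 - 0.005*40.664 = 0.4927


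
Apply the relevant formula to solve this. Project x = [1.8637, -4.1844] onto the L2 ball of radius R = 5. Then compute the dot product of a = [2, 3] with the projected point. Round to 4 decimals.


Step 1: Compute ||x|| (intermediates to 6 decimals).
||x|| = sqrt(1.8637^2 + (-4.1844)^2) = 4.580675
Step 2: Project.
Since ||x|| <= R, proj = x (no scaling needed).
proj(x) = [1.8637, -4.1844]
Step 3: Dot product.
a^T * proj(x) = 2*1.8637 + 3*(-4.1844) = -8.8258


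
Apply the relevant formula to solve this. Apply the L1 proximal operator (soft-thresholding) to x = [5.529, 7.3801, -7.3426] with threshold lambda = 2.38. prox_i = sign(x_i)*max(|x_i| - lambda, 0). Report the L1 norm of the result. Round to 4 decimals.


Soft-thresholding with lambda = 2.38:
prox(5.529) = sign(5.529)*max(|5.529| - 2.38, 0) = 3.149
prox(7.3801) = sign(7.3801)*max(|7.3801| - 2.38, 0) = 5.0001
prox(-7.3426) = sign(-7.3426)*max(|-7.3426| - 2.38, 0) = -4.9626
prox(x) = [3.149, 5.0001, -4.9626]
||prox(x)||_1 = 3.149 + 5.0001 + 4.9626 = 13.1117


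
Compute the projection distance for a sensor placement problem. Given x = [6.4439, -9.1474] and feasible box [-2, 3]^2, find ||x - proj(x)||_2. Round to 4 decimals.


Project each component onto [-2, 3].
clip(6.4439) = 3.0, clip(-9.1474) = -2.0
Projection = [3.0, -2.0]
Squared diffs: [11.8604, 51.0853]
Distance = sqrt(62.9457) = 7.9338


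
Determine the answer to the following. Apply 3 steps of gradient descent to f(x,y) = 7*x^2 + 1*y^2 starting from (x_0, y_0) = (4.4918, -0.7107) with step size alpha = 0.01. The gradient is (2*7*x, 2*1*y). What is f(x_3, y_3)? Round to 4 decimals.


Gradient descent on f(x,y) = 7*x^2 + 1*y^2.
Starting point: (4.4918, -0.7107), alpha = 0.01
Step 1: grad_x = 2*7*4.4918 = 62.8852, grad_y = 2*1*-0.7107 = -1.4214
  x_1 = 4.4918 - 0.01*62.8852 = 3.8629
  y_1 = -0.7107 - 0.01*-1.4214 = -0.6965
Step 2: grad_x = 2*7*3.8629 = 54.0813, grad_y = 2*1*-0.6965 = -1.393
  x_2 = 3.8629 - 0.01*54.0813 = 3.3221
  y_2 = -0.6965 - 0.01*-1.393 = -0.6826
Step 3: grad_x = 2*7*3.3221 = 46.5099, grad_y = 2*1*-0.6826 = -1.3651
  x_3 = 3.3221 - 0.01*46.5099 = 2.857
  y_3 = -0.6826 - 0.01*-1.3651 = -0.6689
f(2.857, -0.6689) = 7*2.857^2 + 1*(-0.6689)^2 = 57.586


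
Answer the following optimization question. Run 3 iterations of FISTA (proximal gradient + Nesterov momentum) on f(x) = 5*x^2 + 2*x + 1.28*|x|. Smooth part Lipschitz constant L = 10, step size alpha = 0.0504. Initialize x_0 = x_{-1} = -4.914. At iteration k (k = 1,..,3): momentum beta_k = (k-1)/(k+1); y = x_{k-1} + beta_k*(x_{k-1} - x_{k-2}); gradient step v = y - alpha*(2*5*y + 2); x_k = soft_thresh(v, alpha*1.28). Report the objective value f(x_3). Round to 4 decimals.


FISTA on f(x) = 5*x^2 + 2*x + 1.28*|x|
L = 10, alpha = 0.0504
Iteration 1: beta = 0.0, y = -4.914 + 0.0*(-4.914 + 4.914) = -4.914
  grad(y) = -47.14, v = y - alpha*grad = -2.5381
  prox(v) = soft_thresh(-2.5381, 0.0645) = -2.4736
Iteration 2: beta = 0.3333, y = -2.4736 + 0.3333*(-2.4736 + 4.914) = -1.6602
  grad(y) = -14.6018, v = y - alpha*grad = -0.9242
  prox(v) = soft_thresh(-0.9242, 0.0645) = -0.8597
Iteration 3: beta = 0.5, y = -0.8597 + 0.5*(-0.8597 + 2.4736) = -0.0528
  grad(y) = 1.4721, v = y - alpha*grad = -0.127
  prox(v) = soft_thresh(-0.127, 0.0645) = -0.0625
f(x_3) = 5*(-0.0625)^2 + 2*(-0.0625) + 1.28*|-0.0625| = -0.0255


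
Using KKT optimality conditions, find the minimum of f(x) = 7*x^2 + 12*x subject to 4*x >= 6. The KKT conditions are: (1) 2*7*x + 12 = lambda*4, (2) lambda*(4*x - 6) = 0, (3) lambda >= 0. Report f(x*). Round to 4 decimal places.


Step 1: Try lambda = 0 (constraint inactive).
x_unc = -12/(2*7) = -0.8571
Check: 4*-0.8571 = -3.4284 < 6 -- violated!
Step 2: Constraint must be active: 4*x = 6
x* = 6/4 = 1.5
lambda = (2*7*1.5 + 12)/4 = 8.25
Step 3: Compute optimal value.
f(x*) = 7*1.5^2 + 12*1.5 = 33.75


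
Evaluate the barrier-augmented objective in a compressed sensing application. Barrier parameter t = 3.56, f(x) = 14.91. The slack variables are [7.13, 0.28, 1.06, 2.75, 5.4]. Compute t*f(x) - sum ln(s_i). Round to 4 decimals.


Step 1: Compute log-barrier.
ln values: [1.9643, -1.273, 0.0583, 1.0116, 1.6864]
phi = -(1.9643 - 1.273 + 0.0583 + 1.0116 + 1.6864) = -3.4476
Step 2: Compute augmented objective.
t*f(x) = 3.56*14.91 = 53.0796
Total = 53.0796 - 3.4476 = 49.632


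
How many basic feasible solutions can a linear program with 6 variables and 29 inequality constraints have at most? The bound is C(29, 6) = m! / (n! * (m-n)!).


Each vertex corresponds to some choice of n active constraints out of m, so the number of vertices is at most C(m, n) = m! / (n!(m-n)!).
m = 29, n = 6
Numerator: 29 * 28 * 27 * 26 * 25 * 24
Denominator: 6! = 720
C(29, 6) = 475020


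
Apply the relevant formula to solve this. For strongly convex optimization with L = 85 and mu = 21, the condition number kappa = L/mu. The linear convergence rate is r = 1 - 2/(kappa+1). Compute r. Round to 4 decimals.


Step 1: Compute the condition number.
kappa = L/mu = 85/21 = 4.0476
Step 2: Compute the convergence rate.
r = 1 - 2/(kappa + 1) = 1 - 2*mu/(L + mu) = (L - mu)/(L + mu) = 64/106 = 0.6038


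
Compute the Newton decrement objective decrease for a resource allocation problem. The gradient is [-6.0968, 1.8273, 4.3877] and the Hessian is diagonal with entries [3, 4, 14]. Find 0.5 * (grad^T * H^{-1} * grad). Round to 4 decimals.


Step 1: H is diagonal, so H^(-1) * g = [-2.0323, 0.4568, 0.3134].
Step 2: g^T H^(-1) g = sum_i g_i^2 / H_ii
  = (-6.0968)^2/3 + (1.8273)^2/4 + (4.3877)^2/14
  = 12.3903 + 0.8348 + 1.3751 = 14.6002
Step 3: Objective decrease = 0.5 * g^T H^(-1) g = 7.3001


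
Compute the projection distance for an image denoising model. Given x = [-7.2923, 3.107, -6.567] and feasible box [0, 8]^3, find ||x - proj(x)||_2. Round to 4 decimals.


Project each component onto [0, 8].
clip(-7.2923) = 0.0, clip(3.107) = 3.107, clip(-6.567) = 0.0
Projection = [0.0, 3.107, 0.0]
Squared diffs: [53.1776, 0.0, 43.1255]
Distance = sqrt(96.3031) = 9.8134


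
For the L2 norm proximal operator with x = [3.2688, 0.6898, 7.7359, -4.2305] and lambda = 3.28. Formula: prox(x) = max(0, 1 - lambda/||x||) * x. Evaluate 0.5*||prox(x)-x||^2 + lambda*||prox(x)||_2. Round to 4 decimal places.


Step 1: Compute ||x||.
||x|| = 9.4288
Step 2: Compute scaling factor.
scale = max(0, 1 - 3.28/9.4288) = 0.6521
Step 3: prox(x) = [2.1317, 0.4498, 5.0448, -2.7588]
||prox(x)|| = 6.1488
Step 4: Proximal objective.
0.5*||prox-x||^2 = 5.3792
lambda*||prox|| = 20.1681
Total = 25.5472


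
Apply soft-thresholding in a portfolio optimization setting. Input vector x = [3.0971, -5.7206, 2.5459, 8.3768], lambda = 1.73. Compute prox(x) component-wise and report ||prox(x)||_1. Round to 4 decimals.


Soft-thresholding with lambda = 1.73:
prox(3.0971) = sign(3.0971)*max(|3.0971| - 1.73, 0) = 1.3671
prox(-5.7206) = sign(-5.7206)*max(|-5.7206| - 1.73, 0) = -3.9906
prox(2.5459) = sign(2.5459)*max(|2.5459| - 1.73, 0) = 0.8159
prox(8.3768) = sign(8.3768)*max(|8.3768| - 1.73, 0) = 6.6468
prox(x) = [1.3671, -3.9906, 0.8159, 6.6468]
||prox(x)||_1 = 1.3671 + 3.9906 + 0.8159 + 6.6468 = 12.8204


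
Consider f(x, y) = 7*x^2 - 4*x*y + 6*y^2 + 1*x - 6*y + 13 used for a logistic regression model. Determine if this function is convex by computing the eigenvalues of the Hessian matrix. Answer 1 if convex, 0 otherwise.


The Hessian of f(x,y) = 7*x^2 - 4*x*y + 6*y^2 + 1*x - 6*y + 13 is:
H = [[14, -4], [-4, 12]]
Trace = 14 + 12 = 26
Determinant = 14*12 - (-4)^2 = 152
Discriminant = (26)^2 - 4*152 = 68.0
Eigenvalues: lambda_1 = 8.8769, lambda_2 = 17.1231
The function is convex.

1


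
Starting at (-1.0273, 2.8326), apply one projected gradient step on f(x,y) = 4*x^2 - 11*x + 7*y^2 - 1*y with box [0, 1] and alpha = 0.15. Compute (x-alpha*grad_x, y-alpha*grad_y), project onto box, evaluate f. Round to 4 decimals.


Step 1: Compute gradient at (-1.0273, 2.8326).
grad_x = 2*4*-1.0273 - 11 = -19.2184
grad_y = 2*7*2.8326 - 1 = 38.6564
Step 2: Gradient step.
x_raw = -1.0273 - 0.15*-19.2184 = 1.8555
y_raw = 2.8326 - 0.15*38.6564 = -2.9659
Step 3: Project onto [0, 1].
x_proj = clip(1.8555) = 1.0
y_proj = clip(-2.9659) = 0.0
Step 4: Evaluate f.
f(1.0, 0.0) = -7.0


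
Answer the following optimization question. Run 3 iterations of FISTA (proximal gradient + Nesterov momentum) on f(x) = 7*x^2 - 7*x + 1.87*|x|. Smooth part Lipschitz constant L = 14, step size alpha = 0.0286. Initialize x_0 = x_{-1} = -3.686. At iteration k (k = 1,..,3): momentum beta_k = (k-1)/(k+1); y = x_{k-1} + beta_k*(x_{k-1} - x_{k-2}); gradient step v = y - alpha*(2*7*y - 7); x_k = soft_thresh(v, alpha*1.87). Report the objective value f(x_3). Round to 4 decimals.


FISTA on f(x) = 7*x^2 - 7*x + 1.87*|x|
L = 14, alpha = 0.0286
Iteration 1: beta = 0.0, y = -3.686 + 0.0*(-3.686 + 3.686) = -3.686
  grad(y) = -58.604, v = y - alpha*grad = -2.0099
  prox(v) = soft_thresh(-2.0099, 0.0535) = -1.9564
Iteration 2: beta = 0.3333, y = -1.9564 + 0.3333*(-1.9564 + 3.686) = -1.3799
  grad(y) = -26.3189, v = y - alpha*grad = -0.6272
  prox(v) = soft_thresh(-0.6272, 0.0535) = -0.5737
Iteration 3: beta = 0.5, y = -0.5737 + 0.5*(-0.5737 + 1.9564) = 0.1176
  grad(y) = -5.353, v = y - alpha*grad = 0.2707
  prox(v) = soft_thresh(0.2707, 0.0535) = 0.2173
f(x_3) = 7*0.2173^2 - 7*0.2173 + 1.87*|0.2173| = -0.7841


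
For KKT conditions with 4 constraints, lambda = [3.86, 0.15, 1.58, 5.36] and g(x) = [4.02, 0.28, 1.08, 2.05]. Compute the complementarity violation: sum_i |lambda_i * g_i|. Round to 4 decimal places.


KKT complementary slackness check:
lambda_1 * g_1 = 3.86 * 4.02 = 15.5172
lambda_2 * g_2 = 0.15 * 0.28 = 0.042
lambda_3 * g_3 = 1.58 * 1.08 = 1.7064
lambda_4 * g_4 = 5.36 * 2.05 = 10.988
Total violation = 15.5172 + 0.042 + 1.7064 + 10.988 = 28.2536


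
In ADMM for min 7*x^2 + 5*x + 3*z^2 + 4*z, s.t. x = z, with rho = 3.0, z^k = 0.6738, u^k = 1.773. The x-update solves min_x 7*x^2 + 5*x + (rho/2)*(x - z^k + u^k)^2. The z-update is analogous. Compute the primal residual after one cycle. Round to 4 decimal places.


ADMM iteration with rho = 3.0, z^k = 0.6738, u^k = 1.773
Step 1: x-update.
Minimize 7*x^2 + 5*x + (3.0/2)*(x - 0.6738 + 1.773)^2
FOC: (2*7 + 3.0)*x = -5 + 3.0*(0.6738 - 1.773)
x^{k+1} = -0.4881
Step 2: z-update.
Minimize 3*z^2 + 4*z + (3.0/2)*(-0.4881 - z + 1.773)^2
FOC: (2*3 + 3.0)*z = -4 + 3.0*(-0.4881 + 1.773)
z^{k+1} = -0.0161
Step 3: u-update.
u^{k+1} = 1.773 - 0.4881 + 0.0161 = 1.301
Step 4: Primal residual = |-0.4881 + 0.0161| = 0.472


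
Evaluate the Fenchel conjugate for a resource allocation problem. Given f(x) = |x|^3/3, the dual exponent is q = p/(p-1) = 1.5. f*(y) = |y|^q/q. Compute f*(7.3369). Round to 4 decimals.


The conjugate exponent q satisfies 1/p + 1/q = 1.
p = 3, so q = 3/(3 - 1) = 1.5
|y|^q = 7.3369^1.5 = 19.8733
f*(7.3369) = 19.8733 / 1.5 = 13.2488


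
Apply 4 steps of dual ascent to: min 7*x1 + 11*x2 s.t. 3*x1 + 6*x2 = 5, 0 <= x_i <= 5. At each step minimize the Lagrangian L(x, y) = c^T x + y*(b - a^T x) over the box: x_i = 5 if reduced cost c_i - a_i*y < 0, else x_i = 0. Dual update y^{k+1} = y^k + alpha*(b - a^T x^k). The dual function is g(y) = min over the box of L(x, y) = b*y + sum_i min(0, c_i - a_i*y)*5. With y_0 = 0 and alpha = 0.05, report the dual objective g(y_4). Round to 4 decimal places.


Dual ascent for LP: min 7*x1 + 11*x2, 3*x1 + 6*x2 = 5, 0 <= x_i <= 5
Step 1: y^k = 0.0, reduced costs: (7.0, 11.0)
  x^k = (0.0, 0.0), subgradient = b - a^T x = 5.0
  y^{k+1} = 0.0 + 0.05*5.0 = 0.25
Step 2: y^k = 0.25, reduced costs: (6.25, 9.5)
  x^k = (0.0, 0.0), subgradient = b - a^T x = 5.0
  y^{k+1} = 0.25 + 0.05*5.0 = 0.5
Step 3: y^k = 0.5, reduced costs: (5.5, 8.0)
  x^k = (0.0, 0.0), subgradient = b - a^T x = 5.0
  y^{k+1} = 0.5 + 0.05*5.0 = 0.75
Step 4: y^k = 0.75, reduced costs: (4.75, 6.5)
  x^k = (0.0, 0.0), subgradient = b - a^T x = 5.0
  y^{k+1} = 0.75 + 0.05*5.0 = 1.0
Dual objective at y_4 = 1.0: reduced costs (4.0, 5.0), box minimizer x = (0.0, 0.0)
g(y_4) = b*y + (c1 - a1*y)*x1 + (c2 - a2*y)*x2 = 5*1.0 + 4.0*0.0 + 5.0*0.0 = 5.0 + 0.0 + 0.0 = 5.0


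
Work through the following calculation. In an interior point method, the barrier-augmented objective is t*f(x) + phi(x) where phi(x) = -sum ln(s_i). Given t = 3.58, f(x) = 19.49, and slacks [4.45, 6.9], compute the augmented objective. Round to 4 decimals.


Step 1: Compute log-barrier.
ln values: [1.4929, 1.9315]
phi = -(1.4929 + 1.9315) = -3.4244
Step 2: Compute augmented objective.
t*f(x) = 3.58*19.49 = 69.7742
Total = 69.7742 - 3.4244 = 66.3498


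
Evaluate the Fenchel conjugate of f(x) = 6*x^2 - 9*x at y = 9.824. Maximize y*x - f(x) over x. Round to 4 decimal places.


f*(y) = sup_x {y*x - a*x^2 - b*x} = sup_x {(y-b)*x - a*x^2}
FOC: (y - b) - 2a*x = 0 => x* = (y - b)/(2a)
x* = (9.824 + 9)/(2*6) = 1.5687
f*(9.824) = (y-b)^2/(4a) = (9.824 + 9)^2/(4*6)
= 354.343/24 = 14.7643


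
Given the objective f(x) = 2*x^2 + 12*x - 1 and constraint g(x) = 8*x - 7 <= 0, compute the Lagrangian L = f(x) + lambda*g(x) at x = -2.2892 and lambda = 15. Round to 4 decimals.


Step 1: Evaluate f(x).
f(-2.2892) = 2*(-2.2892)^2 + 12*(-2.2892) - 1 = -17.9895
Step 2: Evaluate g(x).
g(-2.2892) = 8*-2.2892 - 7 = -25.3136
Step 3: Compute Lagrangian.
L = -17.9895 + 15*-25.3136 = -397.6935


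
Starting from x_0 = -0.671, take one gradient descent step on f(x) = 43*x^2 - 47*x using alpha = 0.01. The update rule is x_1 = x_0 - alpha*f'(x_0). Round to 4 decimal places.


We compute the gradient at x_0 and apply the update.
f'(x) = 86*x - 47
f'(-0.671) = 86*-0.671 - 47 = -104.706
x_1 = -0.671 - 0.01*-104.706 = 0.3761


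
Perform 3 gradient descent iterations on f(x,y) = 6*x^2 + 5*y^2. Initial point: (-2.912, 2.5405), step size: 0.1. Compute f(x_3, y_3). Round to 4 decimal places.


Gradient descent on f(x,y) = 6*x^2 + 5*y^2.
Starting point: (-2.912, 2.5405), alpha = 0.1
Step 1: grad_x = 2*6*-2.912 = -34.944, grad_y = 2*5*2.5405 = 25.405
  x_1 = -2.912 - 0.1*-34.944 = 0.5824
  y_1 = 2.5405 - 0.1*25.405 = 0.0
Step 2: grad_x = 2*6*0.5824 = 6.9888, grad_y = 2*5*0.0 = 0.0
  x_2 = 0.5824 - 0.1*6.9888 = -0.1165
  y_2 = 0.0 - 0.1*0.0 = 0.0
Step 3: grad_x = 2*6*-0.1165 = -1.3978, grad_y = 2*5*0.0 = 0.0
  x_3 = -0.1165 - 0.1*-1.3978 = 0.0233
  y_3 = 0.0 - 0.1*0.0 = 0.0
f(0.0233, 0.0) = 6*0.0233^2 + 5*0.0^2 = 0.0033


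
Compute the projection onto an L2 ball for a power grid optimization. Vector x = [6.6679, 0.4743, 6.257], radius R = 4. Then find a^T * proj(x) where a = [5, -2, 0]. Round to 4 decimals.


Step 1: Compute ||x|| (intermediates to 6 decimals).
||x|| = sqrt(6.6679^2 + 0.4743^2 + 6.257^2) = 9.156195
Step 2: Project.
Since ||x|| > R, scale = R/||x|| = 4/9.156195 = 0.436863, proj(x) = scale * x
proj(x) = [2.912959, 0.207204, 2.733452]
Step 3: Dot product.
a^T * proj(x) = 5*2.912959 - 2*0.207204 + 0*2.733452 = 14.1504


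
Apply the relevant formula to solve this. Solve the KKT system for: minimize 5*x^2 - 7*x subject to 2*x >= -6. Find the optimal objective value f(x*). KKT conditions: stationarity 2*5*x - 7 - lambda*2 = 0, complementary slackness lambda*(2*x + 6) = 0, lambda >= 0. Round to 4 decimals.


Step 1: Try lambda = 0 (constraint inactive).
Stationarity: 2*5*x - 7 = 0
x* = 7/(2*5) = 0.7
Check constraint: 2*0.7 = 1.4 >= -6 -- satisfied.
Step 2: Compute optimal value.
f(x*) = 5*0.7^2 - 7*0.7 = -2.45


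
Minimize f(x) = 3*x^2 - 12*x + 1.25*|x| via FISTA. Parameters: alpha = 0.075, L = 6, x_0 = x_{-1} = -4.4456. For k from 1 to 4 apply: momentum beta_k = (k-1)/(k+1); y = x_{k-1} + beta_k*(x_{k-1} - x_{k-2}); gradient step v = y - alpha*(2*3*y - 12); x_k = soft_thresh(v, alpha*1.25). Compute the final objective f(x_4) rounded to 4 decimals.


FISTA on f(x) = 3*x^2 - 12*x + 1.25*|x|
L = 6, alpha = 0.075
Iteration 1: beta = 0.0, y = -4.4456 + 0.0*(-4.4456 + 4.4456) = -4.4456
  grad(y) = -38.6736, v = y - alpha*grad = -1.5451
  prox(v) = soft_thresh(-1.5451, 0.0938) = -1.4513
Iteration 2: beta = 0.3333, y = -1.4513 + 0.3333*(-1.4513 + 4.4456) = -0.4532
  grad(y) = -14.7194, v = y - alpha*grad = 0.6507
  prox(v) = soft_thresh(0.6507, 0.0938) = 0.557
Iteration 3: beta = 0.5, y = 0.557 + 0.5*(0.557 + 1.4513) = 1.5611
  grad(y) = -2.6333, v = y - alpha*grad = 1.7586
  prox(v) = soft_thresh(1.7586, 0.0938) = 1.6649
Iteration 4: beta = 0.6, y = 1.6649 + 0.6*(1.6649 - 0.557) = 2.3296
  grad(y) = 1.9776, v = y - alpha*grad = 2.1813
  prox(v) = soft_thresh(2.1813, 0.0938) = 2.0875
f(x_4) = 3*2.0875^2 - 12*2.0875 + 1.25*|2.0875| = -9.3676


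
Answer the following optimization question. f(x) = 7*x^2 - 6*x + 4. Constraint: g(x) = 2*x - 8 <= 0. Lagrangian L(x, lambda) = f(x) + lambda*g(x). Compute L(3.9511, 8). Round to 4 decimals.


Step 1: Evaluate f(x).
f(3.9511) = 7*3.9511^2 - 6*3.9511 + 4 = 89.5717
Step 2: Evaluate g(x).
g(3.9511) = 2*3.9511 - 8 = -0.0978
Step 3: Compute Lagrangian.
L = 89.5717 + 8*-0.0978 = 88.7893


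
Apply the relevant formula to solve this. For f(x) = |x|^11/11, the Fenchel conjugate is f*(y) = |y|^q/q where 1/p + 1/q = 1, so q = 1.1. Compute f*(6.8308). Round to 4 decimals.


The conjugate exponent q satisfies 1/p + 1/q = 1.
p = 11, so q = 11/(11 - 1) = 1.1
|y|^q = 6.8308^1.1 = 8.2779
f*(6.8308) = 8.2779 / 1.1 = 7.5253


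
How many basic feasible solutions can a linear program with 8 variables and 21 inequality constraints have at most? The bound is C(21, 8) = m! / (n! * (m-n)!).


Each vertex corresponds to some choice of n active constraints out of m, so the number of vertices is at most C(m, n) = m! / (n!(m-n)!).
m = 21, n = 8
Numerator: 21 * 20 * 19 * 18 * 17 * 16 * 15 * 14
Denominator: 8! = 40320
C(21, 8) = 203490


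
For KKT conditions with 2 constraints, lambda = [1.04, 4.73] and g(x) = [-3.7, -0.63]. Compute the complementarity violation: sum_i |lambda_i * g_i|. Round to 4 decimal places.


KKT complementary slackness check:
lambda_1 * g_1 = 1.04 * -3.7 = -3.848
lambda_2 * g_2 = 4.73 * -0.63 = -2.9799
Total violation = 3.848 + 2.9799 = 6.8279


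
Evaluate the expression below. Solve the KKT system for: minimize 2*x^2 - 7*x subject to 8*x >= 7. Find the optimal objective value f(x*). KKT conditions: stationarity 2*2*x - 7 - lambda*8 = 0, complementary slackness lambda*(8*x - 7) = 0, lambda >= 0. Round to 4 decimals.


Step 1: Try lambda = 0 (constraint inactive).
Stationarity: 2*2*x - 7 = 0
x* = 7/(2*2) = 1.75
Check constraint: 8*1.75 = 14.0 >= 7 -- satisfied.
Step 2: Compute optimal value.
f(x*) = 2*1.75^2 - 7*1.75 = -6.125


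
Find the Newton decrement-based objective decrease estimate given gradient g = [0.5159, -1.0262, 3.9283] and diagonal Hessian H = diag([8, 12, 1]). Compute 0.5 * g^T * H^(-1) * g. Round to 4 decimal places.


Step 1: H is diagonal, so H^(-1) * g = [0.0645, -0.0855, 3.9283].
Step 2: g^T H^(-1) g = sum_i g_i^2 / H_ii
  = (0.5159)^2/8 + (-1.0262)^2/12 + (3.9283)^2/1
  = 0.0333 + 0.0878 + 15.4315 = 15.5526
Step 3: Objective decrease = 0.5 * g^T H^(-1) g = 7.7763


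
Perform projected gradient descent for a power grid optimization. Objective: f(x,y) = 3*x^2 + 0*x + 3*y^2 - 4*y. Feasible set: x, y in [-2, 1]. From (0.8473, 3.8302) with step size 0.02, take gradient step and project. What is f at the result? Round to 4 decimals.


Step 1: Compute gradient at (0.8473, 3.8302).
grad_x = 2*3*0.8473 + 0 = 5.0838
grad_y = 2*3*3.8302 - 4 = 18.9812
Step 2: Gradient step.
x_raw = 0.8473 - 0.02*5.0838 = 0.7456
y_raw = 3.8302 - 0.02*18.9812 = 3.4506
Step 3: Project onto [-2, 1].
x_proj = clip(0.7456) = 0.7456
y_proj = clip(3.4506) = 1.0
Step 4: Evaluate f.
f(0.7456, 1.0) = 0.6679


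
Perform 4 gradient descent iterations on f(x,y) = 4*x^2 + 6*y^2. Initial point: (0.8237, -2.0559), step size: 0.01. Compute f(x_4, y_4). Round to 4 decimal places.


Gradient descent on f(x,y) = 4*x^2 + 6*y^2.
Starting point: (0.8237, -2.0559), alpha = 0.01
Step 1: grad_x = 2*4*0.8237 = 6.5896, grad_y = 2*6*-2.0559 = -24.6708
  x_1 = 0.8237 - 0.01*6.5896 = 0.7578
  y_1 = -2.0559 - 0.01*-24.6708 = -1.8092
Step 2: grad_x = 2*4*0.7578 = 6.0624, grad_y = 2*6*-1.8092 = -21.7103
  x_2 = 0.7578 - 0.01*6.0624 = 0.6972
  y_2 = -1.8092 - 0.01*-21.7103 = -1.5921
Step 3: grad_x = 2*4*0.6972 = 5.5774, grad_y = 2*6*-1.5921 = -19.1051
  x_3 = 0.6972 - 0.01*5.5774 = 0.6414
  y_3 = -1.5921 - 0.01*-19.1051 = -1.401
Step 4: grad_x = 2*4*0.6414 = 5.1312, grad_y = 2*6*-1.401 = -16.8125
  x_4 = 0.6414 - 0.01*5.1312 = 0.5901
  y_4 = -1.401 - 0.01*-16.8125 = -1.2329
f(0.5901, -1.2329) = 4*0.5901^2 + 6*(-1.2329)^2 = 10.5133


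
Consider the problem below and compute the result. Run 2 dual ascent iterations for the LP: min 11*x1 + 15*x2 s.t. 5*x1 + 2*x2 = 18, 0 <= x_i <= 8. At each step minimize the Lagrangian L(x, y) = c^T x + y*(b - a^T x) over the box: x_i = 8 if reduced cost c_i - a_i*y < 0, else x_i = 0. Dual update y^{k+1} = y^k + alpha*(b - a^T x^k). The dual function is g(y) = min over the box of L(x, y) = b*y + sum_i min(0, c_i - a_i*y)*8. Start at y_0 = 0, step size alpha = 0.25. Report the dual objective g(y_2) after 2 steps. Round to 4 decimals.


Dual ascent for LP: min 11*x1 + 15*x2, 5*x1 + 2*x2 = 18, 0 <= x_i <= 8
Step 1: y^k = 0.0, reduced costs: (11.0, 15.0)
  x^k = (0.0, 0.0), subgradient = b - a^T x = 18.0
  y^{k+1} = 0.0 + 0.25*18.0 = 4.5
Step 2: y^k = 4.5, reduced costs: (-11.5, 6.0)
  x^k = (8.0, 0.0), subgradient = b - a^T x = -22.0
  y^{k+1} = 4.5 + 0.25*-22.0 = -1.0
Dual objective at y_2 = -1.0: reduced costs (16.0, 17.0), box minimizer x = (0.0, 0.0)
g(y_2) = b*y + (c1 - a1*y)*x1 + (c2 - a2*y)*x2 = 18*(-1.0) + 16.0*0.0 + 17.0*0.0 = -18.0 + 0.0 + 0.0 = -18.0


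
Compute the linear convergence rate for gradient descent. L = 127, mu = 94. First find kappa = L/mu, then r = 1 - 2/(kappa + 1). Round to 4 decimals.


Step 1: Compute the condition number.
kappa = L/mu = 127/94 = 1.3511
Step 2: Compute the convergence rate.
r = 1 - 2/(kappa + 1) = 1 - 2*mu/(L + mu) = (L - mu)/(L + mu) = 33/221 = 0.1493


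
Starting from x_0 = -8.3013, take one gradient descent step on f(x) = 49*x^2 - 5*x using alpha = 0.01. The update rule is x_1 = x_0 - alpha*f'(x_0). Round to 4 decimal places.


We compute the gradient at x_0 and apply the update.
f'(x) = 98*x - 5
f'(-8.3013) = 98*-8.3013 - 5 = -818.5274
x_1 = -8.3013 - 0.01*-818.5274 = -0.116


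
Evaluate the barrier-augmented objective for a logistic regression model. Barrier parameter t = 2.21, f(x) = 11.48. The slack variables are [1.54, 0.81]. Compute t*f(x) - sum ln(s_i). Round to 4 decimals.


Step 1: Compute log-barrier.
ln values: [0.4318, -0.2107]
phi = -(0.4318 - 0.2107) = -0.2211
Step 2: Compute augmented objective.
t*f(x) = 2.21*11.48 = 25.3708
Total = 25.3708 - 0.2211 = 25.1497


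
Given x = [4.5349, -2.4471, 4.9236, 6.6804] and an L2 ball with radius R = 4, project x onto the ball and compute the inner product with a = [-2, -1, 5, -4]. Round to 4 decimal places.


Step 1: Compute ||x|| (intermediates to 6 decimals).
||x|| = sqrt(4.5349^2 + (-2.4471)^2 + 4.9236^2 + 6.6804^2) = 9.76848
Step 2: Project.
Since ||x|| > R, scale = R/||x|| = 4/9.76848 = 0.40948, proj(x) = scale * x
proj(x) = [1.856951, -1.002039, 2.016116, 2.73549]
Step 3: Dot product.
a^T * proj(x) = -2*1.856951 - 1*(-1.002039) + 5*2.016116 - 4*2.73549 = -3.5732


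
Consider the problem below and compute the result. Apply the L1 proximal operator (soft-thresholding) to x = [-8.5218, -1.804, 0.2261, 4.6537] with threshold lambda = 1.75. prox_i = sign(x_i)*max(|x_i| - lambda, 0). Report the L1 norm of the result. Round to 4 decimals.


Soft-thresholding with lambda = 1.75:
prox(-8.5218) = sign(-8.5218)*max(|-8.5218| - 1.75, 0) = -6.7718
prox(-1.804) = sign(-1.804)*max(|-1.804| - 1.75, 0) = -0.054
prox(0.2261) = sign(0.2261)*max(|0.2261| - 1.75, 0) = 0.0
prox(4.6537) = sign(4.6537)*max(|4.6537| - 1.75, 0) = 2.9037
prox(x) = [-6.7718, -0.054, 0.0, 2.9037]
||prox(x)||_1 = 6.7718 + 0.054 + 0.0 + 2.9037 = 9.7295


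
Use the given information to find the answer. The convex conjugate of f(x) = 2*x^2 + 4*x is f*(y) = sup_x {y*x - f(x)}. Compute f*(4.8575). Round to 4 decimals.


f*(y) = sup_x {y*x - a*x^2 - b*x} = sup_x {(y-b)*x - a*x^2}
FOC: (y - b) - 2a*x = 0 => x* = (y - b)/(2a)
x* = (4.8575 - 4)/(2*2) = 0.2144
f*(4.8575) = (y-b)^2/(4a) = (4.8575 - 4)^2/(4*2)
= 0.7353/8 = 0.0919


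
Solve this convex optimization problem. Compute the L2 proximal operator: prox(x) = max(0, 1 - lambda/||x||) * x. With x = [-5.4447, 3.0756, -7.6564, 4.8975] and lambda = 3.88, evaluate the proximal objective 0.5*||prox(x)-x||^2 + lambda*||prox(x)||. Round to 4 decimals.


Step 1: Compute ||x||.
||x|| = 11.0322
Step 2: Compute scaling factor.
scale = max(0, 1 - 3.88/11.0322) = 0.6483
Step 3: prox(x) = [-3.5298, 1.9939, -4.9637, 3.1751]
||prox(x)|| = 7.1522
Step 4: Proximal objective.
0.5*||prox-x||^2 = 7.5272
lambda*||prox|| = 27.7505
Total = 35.2778


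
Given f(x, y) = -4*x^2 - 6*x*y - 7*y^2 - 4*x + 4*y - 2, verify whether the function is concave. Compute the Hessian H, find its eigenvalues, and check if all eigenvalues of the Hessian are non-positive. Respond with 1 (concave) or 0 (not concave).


The Hessian of f(x,y) = -4*x^2 - 6*x*y - 7*y^2 - 4*x + 4*y - 2 is:
H = [[-8, -6], [-6, -14]]
Trace = -8 - 14 = -22
Determinant = -8*-14 - (-6)^2 = 76
Discriminant = (-22)^2 - 4*76 = 180.0
Eigenvalues: lambda_1 = -17.7082, lambda_2 = -4.2918
The function is concave.

1
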